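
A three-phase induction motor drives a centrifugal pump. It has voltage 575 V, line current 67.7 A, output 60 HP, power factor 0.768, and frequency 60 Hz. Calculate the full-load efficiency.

P_out = 60 × 746 = 44760 W
P_in = √3·V_L·I_L·cosφ = 1.732 × 575 × 67.7 × 0.768 = 51780 W
η = P_out / P_in = 44760 / 51780 = 0.864 = 86.4%

86.4 %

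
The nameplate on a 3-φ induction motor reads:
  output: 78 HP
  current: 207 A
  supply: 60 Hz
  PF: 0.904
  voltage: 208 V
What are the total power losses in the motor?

P_in = √3·V·I·cosφ = 1.732×208×207×0.904 = 67414 W
P_out = 78×746 = 58188 W
Losses = P_in − P_out = 67414 − 58188 = 9226 W

9230 W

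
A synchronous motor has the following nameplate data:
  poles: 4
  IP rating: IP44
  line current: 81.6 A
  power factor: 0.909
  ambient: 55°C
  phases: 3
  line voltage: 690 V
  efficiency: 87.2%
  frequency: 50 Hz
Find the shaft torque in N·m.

P_in = √3·V·I·cosφ = 1.732 × 690 × 81.6 × 0.909 = 88644 W
P_out = η·P_in = 0.872 × 88644 = 77298 W
n = n_s = 120×50/4 = 1500 rpm (synchronous)
ω = 2π×1500/60 = 157.1 rad/s
τ = P_out/ω = 77298/157.1 = 492 N·m

492 N·m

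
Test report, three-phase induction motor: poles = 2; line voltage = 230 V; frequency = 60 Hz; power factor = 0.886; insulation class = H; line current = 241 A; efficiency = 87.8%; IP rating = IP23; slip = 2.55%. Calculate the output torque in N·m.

P_in = √3·V·I·cosφ = 1.732 × 230 × 241 × 0.886 = 85060 W
P_out = η·P_in = 0.878 × 85060 = 74683 W
n_s = 120×60/2 = 3600 rpm; n = 3600×(1−0.0255) = 3508 rpm
ω = 2π×3508/60 = 367.4 rad/s
τ = P_out/ω = 74683/367.4 = 203 N·m

203 N·m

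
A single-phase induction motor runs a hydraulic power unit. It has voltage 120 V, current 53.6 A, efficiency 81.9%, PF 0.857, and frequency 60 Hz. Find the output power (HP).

6.05 HP

P_in = V·I·cosφ = 120 × 53.6 × 0.857 = 5512 W
P_out = η·P_in = 0.819 × 5512 = 4514 W
= 4514/746 = 6.05 HP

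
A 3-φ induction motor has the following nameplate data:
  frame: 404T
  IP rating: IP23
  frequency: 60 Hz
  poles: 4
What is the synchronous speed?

1800 rpm

n_s = 120f/p = 120×60/4 = 1800 rpm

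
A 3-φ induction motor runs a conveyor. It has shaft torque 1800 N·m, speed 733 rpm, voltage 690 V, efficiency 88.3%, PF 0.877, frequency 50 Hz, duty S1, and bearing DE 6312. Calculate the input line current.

149 A

ω = 2π×733/60 = 76.76 rad/s; P_out = τω = 1800 × 76.76 = 138168 W
P_in = P_out / η = 138168 / 0.883 = 156476 W
I_L = P_in / (√3·V_L·cosφ) = 156476 / (1.732 × 690 × 0.877) = 149 A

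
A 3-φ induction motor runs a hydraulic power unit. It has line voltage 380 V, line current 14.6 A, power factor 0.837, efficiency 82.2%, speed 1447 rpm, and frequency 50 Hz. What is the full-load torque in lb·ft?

P_in = √3·V·I·cosφ = 1.732 × 380 × 14.6 × 0.837 = 8043 W
P_out = η·P_in = 0.822 × 8043 = 6611 W
n = 1447 rpm
ω = 2π×1447/60 = 151.5 rad/s
τ = P_out/ω = 6611/151.5 = 43.64 N·m
In lb·ft: 43.64/1.356 = 32.2 lb·ft

32.2 lb·ft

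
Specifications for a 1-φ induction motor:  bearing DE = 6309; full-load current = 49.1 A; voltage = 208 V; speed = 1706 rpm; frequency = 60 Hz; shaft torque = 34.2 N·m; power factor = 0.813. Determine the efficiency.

ω = 2π × 1706/60 = 178.7 rad/s; P_out = τω = 34.2 × 178.7 = 6112 W
P_in = V·I·cosφ = 208 × 49.1 × 0.813 = 8303 W
η = P_out / P_in = 6112 / 8303 = 0.736 = 73.6%

73.6 %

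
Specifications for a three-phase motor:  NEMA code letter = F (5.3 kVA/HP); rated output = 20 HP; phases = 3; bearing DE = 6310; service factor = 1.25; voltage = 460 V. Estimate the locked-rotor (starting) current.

133 A

S_LR = 5.3 × 20 = 106 kVA
I_LR = S_LR/(√3·V_L) = 106000/(1.732×460) = 133 A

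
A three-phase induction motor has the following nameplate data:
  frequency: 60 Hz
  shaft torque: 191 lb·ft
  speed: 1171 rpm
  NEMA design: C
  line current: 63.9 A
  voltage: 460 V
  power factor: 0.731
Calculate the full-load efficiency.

τ = 191 lb·ft × 1.356 = 259 N·m
ω = 2π × 1171/60 = 122.6 rad/s; P_out = τω = 259 × 122.6 = 31753 W
P_in = √3·V_L·I_L·cosφ = 1.732 × 460 × 63.9 × 0.731 = 37216 W
η = P_out / P_in = 31753 / 37216 = 0.853 = 85.3%

85.3 %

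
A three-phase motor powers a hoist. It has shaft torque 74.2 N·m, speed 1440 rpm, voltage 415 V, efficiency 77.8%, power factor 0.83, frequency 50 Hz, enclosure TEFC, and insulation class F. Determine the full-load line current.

24.1 A

ω = 2π×1440/60 = 150.8 rad/s; P_out = τω = 74.2 × 150.8 = 11189 W
P_in = P_out / η = 11189 / 0.778 = 14382 W
I_L = P_in / (√3·V_L·cosφ) = 14382 / (1.732 × 415 × 0.83) = 24.1 A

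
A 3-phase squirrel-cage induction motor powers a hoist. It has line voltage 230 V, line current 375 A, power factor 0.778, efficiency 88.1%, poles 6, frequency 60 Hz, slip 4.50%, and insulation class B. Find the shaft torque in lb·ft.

P_in = √3·V·I·cosφ = 1.732 × 230 × 375 × 0.778 = 116222 W
P_out = η·P_in = 0.881 × 116222 = 102392 W
n_s = 120×60/6 = 1200 rpm; n = 1200×(1−0.045) = 1146 rpm
ω = 2π×1146/60 = 120 rad/s
τ = P_out/ω = 102392/120 = 853.3 N·m
In lb·ft: 853.3/1.356 = 629 lb·ft

629 lb·ft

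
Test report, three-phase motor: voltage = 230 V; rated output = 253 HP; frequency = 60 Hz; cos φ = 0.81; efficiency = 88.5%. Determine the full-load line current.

661 A

P_out = 253 × 746 = 188738 W
P_in = P_out / η = 188738 / 0.885 = 213263 W
I_L = P_in / (√3·V_L·cosφ) = 213263 / (1.732 × 230 × 0.81) = 661 A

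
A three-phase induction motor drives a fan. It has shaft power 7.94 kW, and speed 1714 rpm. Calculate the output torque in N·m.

44.2 N·m

ω = 2π × 1714/60 = 179.5 rad/s
τ = P/ω = 7940/179.5 = 44.2 N·m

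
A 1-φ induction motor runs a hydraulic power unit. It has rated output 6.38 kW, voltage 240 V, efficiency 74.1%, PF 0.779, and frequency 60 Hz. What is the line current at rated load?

P_out = 6.38 kW = 6380 W
P_in = P_out / η = 6380 / 0.741 = 8610 W
I = P_in / (V·cosφ) = 8610 / (240 × 0.779) = 46.1 A

46.1 A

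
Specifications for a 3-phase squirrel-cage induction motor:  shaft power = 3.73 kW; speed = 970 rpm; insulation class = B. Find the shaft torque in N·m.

36.7 N·m

ω = 2π × 970/60 = 101.6 rad/s
τ = P/ω = 3730/101.6 = 36.7 N·m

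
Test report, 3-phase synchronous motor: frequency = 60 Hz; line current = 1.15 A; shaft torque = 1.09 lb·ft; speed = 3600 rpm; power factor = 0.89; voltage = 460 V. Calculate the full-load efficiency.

68.3 %

τ = 1.09 lb·ft × 1.356 = 1.478 N·m
ω = 2π × 3600/60 = 377 rad/s; P_out = τω = 1.478 × 377 = 557 W
P_in = √3·V_L·I_L·cosφ = 1.732 × 460 × 1.15 × 0.89 = 815 W
η = P_out / P_in = 557 / 815 = 0.683 = 68.3%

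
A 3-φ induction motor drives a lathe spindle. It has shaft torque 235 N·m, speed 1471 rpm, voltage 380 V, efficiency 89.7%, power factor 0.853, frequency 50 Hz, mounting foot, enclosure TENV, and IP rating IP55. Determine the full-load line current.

ω = 2π×1471/60 = 154 rad/s; P_out = τω = 235 × 154 = 36190 W
P_in = P_out / η = 36190 / 0.897 = 40346 W
I_L = P_in / (√3·V_L·cosφ) = 40346 / (1.732 × 380 × 0.853) = 71.9 A

71.9 A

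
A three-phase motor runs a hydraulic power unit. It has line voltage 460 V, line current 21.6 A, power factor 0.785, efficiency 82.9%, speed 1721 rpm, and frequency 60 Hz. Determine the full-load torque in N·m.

P_in = √3·V·I·cosφ = 1.732 × 460 × 21.6 × 0.785 = 13509 W
P_out = η·P_in = 0.829 × 13509 = 11199 W
n = 1721 rpm
ω = 2π×1721/60 = 180.2 rad/s
τ = P_out/ω = 11199/180.2 = 62.1 N·m

62.1 N·m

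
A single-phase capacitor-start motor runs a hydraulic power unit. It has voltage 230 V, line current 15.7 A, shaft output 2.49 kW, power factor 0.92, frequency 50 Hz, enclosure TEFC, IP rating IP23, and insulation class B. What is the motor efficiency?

75.0 %

P_out = 2.49 kW = 2490 W
P_in = V·I·cosφ = 230 × 15.7 × 0.92 = 3322 W
η = P_out / P_in = 2490 / 3322 = 0.750 = 75.0%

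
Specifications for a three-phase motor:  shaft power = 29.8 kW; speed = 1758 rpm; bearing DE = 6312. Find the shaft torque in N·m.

ω = 2π × 1758/60 = 184.1 rad/s
τ = P/ω = 29800/184.1 = 162 N·m

162 N·m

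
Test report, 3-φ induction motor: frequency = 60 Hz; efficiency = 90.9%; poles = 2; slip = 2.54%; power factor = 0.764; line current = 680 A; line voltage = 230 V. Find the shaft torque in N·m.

512 N·m

P_in = √3·V·I·cosφ = 1.732 × 230 × 680 × 0.764 = 206956 W
P_out = η·P_in = 0.909 × 206956 = 188123 W
n_s = 120×60/2 = 3600 rpm; n = 3600×(1−0.0254) = 3509 rpm
ω = 2π×3509/60 = 367.5 rad/s
τ = P_out/ω = 188123/367.5 = 512 N·m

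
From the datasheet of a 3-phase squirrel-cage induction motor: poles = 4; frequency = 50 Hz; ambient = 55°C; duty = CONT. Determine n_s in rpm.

n_s = 120f/p = 120×50/4 = 1500 rpm

1500 rpm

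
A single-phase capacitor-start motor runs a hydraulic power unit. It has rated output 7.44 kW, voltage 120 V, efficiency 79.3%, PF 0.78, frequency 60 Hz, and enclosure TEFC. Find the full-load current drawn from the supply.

P_out = 7.44 kW = 7440 W
P_in = P_out / η = 7440 / 0.793 = 9382 W
I = P_in / (V·cosφ) = 9382 / (120 × 0.78) = 100 A

100 A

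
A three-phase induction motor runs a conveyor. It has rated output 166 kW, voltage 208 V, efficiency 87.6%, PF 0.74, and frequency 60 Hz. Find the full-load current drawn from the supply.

711 A

P_out = 166 kW = 166000 W
P_in = P_out / η = 166000 / 0.876 = 189498 W
I_L = P_in / (√3·V_L·cosφ) = 189498 / (1.732 × 208 × 0.74) = 711 A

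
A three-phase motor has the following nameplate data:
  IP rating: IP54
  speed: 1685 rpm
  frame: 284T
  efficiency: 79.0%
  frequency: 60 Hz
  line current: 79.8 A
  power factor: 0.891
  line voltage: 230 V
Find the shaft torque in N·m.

127 N·m

P_in = √3·V·I·cosφ = 1.732 × 230 × 79.8 × 0.891 = 28324 W
P_out = η·P_in = 0.79 × 28324 = 22376 W
n = 1685 rpm
ω = 2π×1685/60 = 176.5 rad/s
τ = P_out/ω = 22376/176.5 = 127 N·m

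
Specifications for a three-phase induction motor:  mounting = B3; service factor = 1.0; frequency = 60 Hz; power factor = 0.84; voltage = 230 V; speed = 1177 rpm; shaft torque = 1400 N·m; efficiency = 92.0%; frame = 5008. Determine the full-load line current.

ω = 2π×1177/60 = 123.3 rad/s; P_out = τω = 1400 × 123.3 = 172620 W
P_in = P_out / η = 172620 / 0.920 = 187630 W
I_L = P_in / (√3·V_L·cosφ) = 187630 / (1.732 × 230 × 0.84) = 561 A

561 A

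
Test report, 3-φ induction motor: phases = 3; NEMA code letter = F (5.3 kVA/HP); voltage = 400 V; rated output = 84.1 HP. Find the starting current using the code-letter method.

643 A

S_LR = 5.3 × 84.1 = 445.73 kVA
I_LR = S_LR/(√3·V_L) = 445730/(1.732×400) = 643 A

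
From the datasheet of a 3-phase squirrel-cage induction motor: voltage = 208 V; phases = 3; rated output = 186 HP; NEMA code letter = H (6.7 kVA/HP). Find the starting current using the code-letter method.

S_LR = 6.7 × 186 = 1246.2 kVA
I_LR = S_LR/(√3·V_L) = 1246200/(1.732×208) = 3460 A

3460 A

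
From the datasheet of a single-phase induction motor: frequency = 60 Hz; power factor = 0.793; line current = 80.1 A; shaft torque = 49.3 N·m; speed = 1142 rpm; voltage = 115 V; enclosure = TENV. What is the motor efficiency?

ω = 2π × 1142/60 = 119.6 rad/s; P_out = τω = 49.3 × 119.6 = 5896 W
P_in = V·I·cosφ = 115 × 80.1 × 0.793 = 7305 W
η = P_out / P_in = 5896 / 7305 = 0.807 = 80.7%

80.7 %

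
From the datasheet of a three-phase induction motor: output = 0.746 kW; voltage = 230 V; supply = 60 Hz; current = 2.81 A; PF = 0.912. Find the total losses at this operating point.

275 W

P_in = √3·V·I·cosφ = 1.732×230×2.81×0.912 = 1021 W
P_out = 746 W
Losses = P_in − P_out = 1021 − 746 = 275 W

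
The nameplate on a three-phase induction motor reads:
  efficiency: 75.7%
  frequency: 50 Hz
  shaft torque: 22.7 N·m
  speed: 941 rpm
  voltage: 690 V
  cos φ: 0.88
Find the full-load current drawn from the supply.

2.81 A

ω = 2π×941/60 = 98.54 rad/s; P_out = τω = 22.7 × 98.54 = 2237 W
P_in = P_out / η = 2237 / 0.757 = 2955 W
I_L = P_in / (√3·V_L·cosφ) = 2955 / (1.732 × 690 × 0.88) = 2.81 A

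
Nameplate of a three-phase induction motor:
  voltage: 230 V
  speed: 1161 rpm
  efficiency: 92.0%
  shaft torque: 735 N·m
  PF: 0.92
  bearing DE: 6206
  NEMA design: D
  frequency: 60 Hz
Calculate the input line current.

265 A

ω = 2π×1161/60 = 121.6 rad/s; P_out = τω = 735 × 121.6 = 89376 W
P_in = P_out / η = 89376 / 0.920 = 97148 W
I_L = P_in / (√3·V_L·cosφ) = 97148 / (1.732 × 230 × 0.92) = 265 A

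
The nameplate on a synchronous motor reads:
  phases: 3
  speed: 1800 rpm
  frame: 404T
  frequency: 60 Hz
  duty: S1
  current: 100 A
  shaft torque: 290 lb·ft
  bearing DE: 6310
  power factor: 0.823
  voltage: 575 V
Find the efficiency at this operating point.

τ = 290 lb·ft × 1.356 = 393.2 N·m
ω = 2π × 1800/60 = 188.5 rad/s; P_out = τω = 393.2 × 188.5 = 74118 W
P_in = √3·V_L·I_L·cosφ = 1.732 × 575 × 100 × 0.823 = 81963 W
η = P_out / P_in = 74118 / 81963 = 0.904 = 90.4%

90.4 %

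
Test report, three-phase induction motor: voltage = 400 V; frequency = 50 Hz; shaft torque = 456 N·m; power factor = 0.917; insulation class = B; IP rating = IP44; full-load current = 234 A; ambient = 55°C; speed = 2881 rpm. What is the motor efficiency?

ω = 2π × 2881/60 = 301.7 rad/s; P_out = τω = 456 × 301.7 = 137575 W
P_in = √3·V_L·I_L·cosφ = 1.732 × 400 × 234 × 0.917 = 148660 W
η = P_out / P_in = 137575 / 148660 = 0.925 = 92.5%

92.5 %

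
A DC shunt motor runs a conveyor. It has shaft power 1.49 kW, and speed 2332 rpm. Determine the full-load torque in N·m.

ω = 2π × 2332/60 = 244.2 rad/s
τ = P/ω = 1490/244.2 = 6.1 N·m

6.1 N·m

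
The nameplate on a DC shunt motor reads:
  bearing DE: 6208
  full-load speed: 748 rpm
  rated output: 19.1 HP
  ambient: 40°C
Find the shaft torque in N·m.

P_out = 19.1 × 746 = 14249 W
ω = 2π × 748/60 = 78.33 rad/s
τ = P_out/ω = 14249/78.33 = 182 N·m

182 N·m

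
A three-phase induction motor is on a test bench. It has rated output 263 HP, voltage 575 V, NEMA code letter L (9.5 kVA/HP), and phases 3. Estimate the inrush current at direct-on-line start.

2510 A

S_LR = 9.5 × 263 = 2498.5 kVA
I_LR = S_LR/(√3·V_L) = 2498500/(1.732×575) = 2510 A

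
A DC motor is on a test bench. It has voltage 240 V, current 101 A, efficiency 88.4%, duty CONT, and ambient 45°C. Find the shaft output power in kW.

P_in = V·I = 240 × 101 = 24240 W
P_out = η·P_in = 0.884 × 24240 = 21428 W

21.4 kW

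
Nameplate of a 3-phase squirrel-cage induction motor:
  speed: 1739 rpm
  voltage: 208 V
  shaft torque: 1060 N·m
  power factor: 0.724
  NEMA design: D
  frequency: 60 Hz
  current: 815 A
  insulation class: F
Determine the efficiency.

ω = 2π × 1739/60 = 182.1 rad/s; P_out = τω = 1060 × 182.1 = 193026 W
P_in = √3·V_L·I_L·cosφ = 1.732 × 208 × 815 × 0.724 = 212573 W
η = P_out / P_in = 193026 / 212573 = 0.908 = 90.8%

90.8 %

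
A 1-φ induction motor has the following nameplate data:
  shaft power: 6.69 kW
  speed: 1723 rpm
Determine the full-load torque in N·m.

37.1 N·m

ω = 2π × 1723/60 = 180.4 rad/s
τ = P/ω = 6690/180.4 = 37.1 N·m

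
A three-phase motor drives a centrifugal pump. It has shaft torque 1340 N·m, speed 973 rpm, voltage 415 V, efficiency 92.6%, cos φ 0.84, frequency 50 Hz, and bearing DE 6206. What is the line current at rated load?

ω = 2π×973/60 = 101.9 rad/s; P_out = τω = 1340 × 101.9 = 136546 W
P_in = P_out / η = 136546 / 0.926 = 147458 W
I_L = P_in / (√3·V_L·cosφ) = 147458 / (1.732 × 415 × 0.84) = 244 A

244 A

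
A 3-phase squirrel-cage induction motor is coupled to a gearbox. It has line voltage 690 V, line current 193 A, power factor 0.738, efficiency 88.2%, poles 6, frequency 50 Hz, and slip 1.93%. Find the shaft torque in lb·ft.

P_in = √3·V·I·cosφ = 1.732 × 690 × 193 × 0.738 = 170220 W
P_out = η·P_in = 0.882 × 170220 = 150134 W
n_s = 120×50/6 = 1000 rpm; n = 1000×(1−0.0193) = 981 rpm
ω = 2π×981/60 = 102.7 rad/s
τ = P_out/ω = 150134/102.7 = 1462 N·m
In lb·ft: 1462/1.356 = 1080 lb·ft

1080 lb·ft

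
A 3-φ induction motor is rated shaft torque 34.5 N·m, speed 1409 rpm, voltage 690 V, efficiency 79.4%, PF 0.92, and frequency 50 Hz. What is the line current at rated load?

5.83 A

ω = 2π×1409/60 = 147.6 rad/s; P_out = τω = 34.5 × 147.6 = 5092 W
P_in = P_out / η = 5092 / 0.794 = 6413 W
I_L = P_in / (√3·V_L·cosφ) = 6413 / (1.732 × 690 × 0.92) = 5.83 A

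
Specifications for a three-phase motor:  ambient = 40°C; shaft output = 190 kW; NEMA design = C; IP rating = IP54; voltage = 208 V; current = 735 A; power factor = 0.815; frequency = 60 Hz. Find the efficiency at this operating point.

88.0 %

P_out = 190 kW = 190000 W
P_in = √3·V_L·I_L·cosφ = 1.732 × 208 × 735 × 0.815 = 215802 W
η = P_out / P_in = 190000 / 215802 = 0.880 = 88.0%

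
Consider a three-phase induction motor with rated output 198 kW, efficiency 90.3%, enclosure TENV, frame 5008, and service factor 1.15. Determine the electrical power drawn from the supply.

219 kW

P_out = 198000 W
P_in = P_out/η = 198000/0.903 = 219269 W = 219 kW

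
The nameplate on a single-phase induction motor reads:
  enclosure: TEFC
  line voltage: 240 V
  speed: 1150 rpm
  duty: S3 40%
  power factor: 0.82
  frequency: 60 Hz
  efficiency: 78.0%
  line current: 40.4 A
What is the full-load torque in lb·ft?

38 lb·ft

P_in = V·I·cosφ = 240 × 40.4 × 0.82 = 7951 W
P_out = η·P_in = 0.78 × 7951 = 6202 W
n = 1150 rpm
ω = 2π×1150/60 = 120.4 rad/s
τ = P_out/ω = 6202/120.4 = 51.51 N·m
In lb·ft: 51.51/1.356 = 38 lb·ft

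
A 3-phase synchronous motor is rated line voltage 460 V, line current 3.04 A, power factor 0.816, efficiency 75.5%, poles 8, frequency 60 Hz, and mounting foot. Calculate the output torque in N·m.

P_in = √3·V·I·cosφ = 1.732 × 460 × 3.04 × 0.816 = 1976 W
P_out = η·P_in = 0.755 × 1976 = 1492 W
n = n_s = 120×60/8 = 900 rpm (synchronous)
ω = 2π×900/60 = 94.25 rad/s
τ = P_out/ω = 1492/94.25 = 15.8 N·m

15.8 N·m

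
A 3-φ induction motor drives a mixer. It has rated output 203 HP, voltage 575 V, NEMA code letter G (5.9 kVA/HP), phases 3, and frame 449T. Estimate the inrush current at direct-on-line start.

S_LR = 5.9 × 203 = 1197.7 kVA
I_LR = S_LR/(√3·V_L) = 1197700/(1.732×575) = 1200 A

1200 A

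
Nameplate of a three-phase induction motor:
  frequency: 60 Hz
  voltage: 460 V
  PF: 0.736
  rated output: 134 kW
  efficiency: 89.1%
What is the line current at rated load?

256 A

P_out = 134 kW = 134000 W
P_in = P_out / η = 134000 / 0.891 = 150393 W
I_L = P_in / (√3·V_L·cosφ) = 150393 / (1.732 × 460 × 0.736) = 256 A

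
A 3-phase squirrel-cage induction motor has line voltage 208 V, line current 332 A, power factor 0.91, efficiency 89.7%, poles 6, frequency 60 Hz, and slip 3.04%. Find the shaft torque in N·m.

801 N·m

P_in = √3·V·I·cosφ = 1.732 × 208 × 332 × 0.91 = 108841 W
P_out = η·P_in = 0.897 × 108841 = 97630 W
n_s = 120×60/6 = 1200 rpm; n = 1200×(1−0.0304) = 1164 rpm
ω = 2π×1164/60 = 121.9 rad/s
τ = P_out/ω = 97630/121.9 = 801 N·m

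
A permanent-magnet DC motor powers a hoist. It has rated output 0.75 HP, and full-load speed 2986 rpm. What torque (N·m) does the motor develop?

1.79 N·m

P_out = 0.75 × 746 = 560 W
ω = 2π × 2986/60 = 312.7 rad/s
τ = P_out/ω = 560/312.7 = 1.79 N·m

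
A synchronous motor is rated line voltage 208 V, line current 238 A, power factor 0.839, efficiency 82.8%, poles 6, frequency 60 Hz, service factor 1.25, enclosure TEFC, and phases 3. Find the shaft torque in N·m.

P_in = √3·V·I·cosφ = 1.732 × 208 × 238 × 0.839 = 71937 W
P_out = η·P_in = 0.828 × 71937 = 59564 W
n = n_s = 120×60/6 = 1200 rpm (synchronous)
ω = 2π×1200/60 = 125.7 rad/s
τ = P_out/ω = 59564/125.7 = 474 N·m

474 N·m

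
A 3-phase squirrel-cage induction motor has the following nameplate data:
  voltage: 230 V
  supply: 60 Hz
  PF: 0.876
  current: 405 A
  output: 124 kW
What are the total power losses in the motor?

P_in = √3·V·I·cosφ = 1.732×230×405×0.876 = 141330 W
P_out = 124000 W
Losses = P_in − P_out = 141330 − 124000 = 17330 W

17300 W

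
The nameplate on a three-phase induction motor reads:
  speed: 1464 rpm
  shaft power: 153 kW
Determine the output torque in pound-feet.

ω = 2π × 1464/60 = 153.3 rad/s
τ = P/ω = 153000/153.3 = 998 N·m
In lb·ft: 998/1.356 = 736 lb·ft

736 lb·ft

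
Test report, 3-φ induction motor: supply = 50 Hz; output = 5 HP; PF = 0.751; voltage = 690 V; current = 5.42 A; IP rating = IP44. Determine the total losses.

1130 W

P_in = √3·V·I·cosφ = 1.732×690×5.42×0.751 = 4864 W
P_out = 5×746 = 3730 W
Losses = P_in − P_out = 4864 − 3730 = 1134 W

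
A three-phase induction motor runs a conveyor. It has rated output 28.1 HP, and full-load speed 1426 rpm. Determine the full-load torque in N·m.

P_out = 28.1 × 746 = 20963 W
ω = 2π × 1426/60 = 149.3 rad/s
τ = P_out/ω = 20963/149.3 = 140 N·m

140 N·m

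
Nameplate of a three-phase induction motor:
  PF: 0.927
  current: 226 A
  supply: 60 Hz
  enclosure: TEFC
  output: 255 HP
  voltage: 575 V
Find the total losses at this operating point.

18.4 kW

P_in = √3·V·I·cosφ = 1.732×575×226×0.927 = 208643 W
P_out = 255×746 = 190230 W
Losses = P_in − P_out = 208643 − 190230 = 18413 W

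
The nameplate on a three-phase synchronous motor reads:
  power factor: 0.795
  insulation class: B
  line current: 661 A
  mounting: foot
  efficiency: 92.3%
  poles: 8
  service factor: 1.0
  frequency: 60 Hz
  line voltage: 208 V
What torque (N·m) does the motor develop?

1850 N·m

P_in = √3·V·I·cosφ = 1.732 × 208 × 661 × 0.795 = 189313 W
P_out = η·P_in = 0.923 × 189313 = 174736 W
n = n_s = 120×60/8 = 900 rpm (synchronous)
ω = 2π×900/60 = 94.25 rad/s
τ = P_out/ω = 174736/94.25 = 1850 N·m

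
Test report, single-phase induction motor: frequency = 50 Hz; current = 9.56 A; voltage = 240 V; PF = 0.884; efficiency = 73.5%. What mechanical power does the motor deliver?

P_in = V·I·cosφ = 240 × 9.56 × 0.884 = 2028 W
P_out = η·P_in = 0.735 × 2028 = 1491 W

1.49 kW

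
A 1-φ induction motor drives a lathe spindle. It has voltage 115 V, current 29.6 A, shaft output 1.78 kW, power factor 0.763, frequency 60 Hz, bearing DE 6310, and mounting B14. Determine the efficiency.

P_out = 1.78 kW = 1780 W
P_in = V·I·cosφ = 115 × 29.6 × 0.763 = 2597 W
η = P_out / P_in = 1780 / 2597 = 0.685 = 68.5%

68.5 %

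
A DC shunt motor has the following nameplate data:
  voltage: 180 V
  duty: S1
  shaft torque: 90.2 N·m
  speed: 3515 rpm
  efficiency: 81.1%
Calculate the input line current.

ω = 2π×3515/60 = 368.1 rad/s; P_out = τω = 90.2 × 368.1 = 33203 W
P_in = P_out / η = 33203 / 0.811 = 40941 W
I = P_in / V = 40941 / 180 = 227 A

227 A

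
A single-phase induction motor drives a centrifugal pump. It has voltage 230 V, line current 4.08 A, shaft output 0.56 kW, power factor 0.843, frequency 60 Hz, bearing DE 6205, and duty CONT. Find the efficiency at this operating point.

P_out = 0.56 kW = 560 W
P_in = V·I·cosφ = 230 × 4.08 × 0.843 = 791 W
η = P_out / P_in = 560 / 791 = 0.708 = 70.8%

70.8 %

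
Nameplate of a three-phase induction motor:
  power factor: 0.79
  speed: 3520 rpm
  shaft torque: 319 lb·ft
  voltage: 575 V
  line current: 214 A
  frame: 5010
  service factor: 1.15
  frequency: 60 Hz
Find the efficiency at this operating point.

τ = 319 lb·ft × 1.356 = 432.6 N·m
ω = 2π × 3520/60 = 368.6 rad/s; P_out = τω = 432.6 × 368.6 = 159456 W
P_in = √3·V_L·I_L·cosφ = 1.732 × 575 × 214 × 0.79 = 168367 W
η = P_out / P_in = 159456 / 168367 = 0.947 = 94.7%

94.7 %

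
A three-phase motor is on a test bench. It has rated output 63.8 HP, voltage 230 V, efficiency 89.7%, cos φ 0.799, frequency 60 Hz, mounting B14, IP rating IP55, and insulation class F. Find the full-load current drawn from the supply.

P_out = 63.8 × 746 = 47595 W
P_in = P_out / η = 47595 / 0.897 = 53060 W
I_L = P_in / (√3·V_L·cosφ) = 53060 / (1.732 × 230 × 0.799) = 167 A

167 A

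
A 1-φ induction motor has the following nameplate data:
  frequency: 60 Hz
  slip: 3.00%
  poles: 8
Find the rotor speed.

n_s = 120f/p = 120×60/8 = 900 rpm
n = n_s(1 − s) = 900 × (1 − 0.03) = 873 rpm

873 rpm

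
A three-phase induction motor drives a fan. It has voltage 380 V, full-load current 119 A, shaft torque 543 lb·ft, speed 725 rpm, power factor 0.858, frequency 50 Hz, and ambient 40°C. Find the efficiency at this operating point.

83.2 %

τ = 543 lb·ft × 1.356 = 736.3 N·m
ω = 2π × 725/60 = 75.92 rad/s; P_out = τω = 736.3 × 75.92 = 55900 W
P_in = √3·V_L·I_L·cosφ = 1.732 × 380 × 119 × 0.858 = 67199 W
η = P_out / P_in = 55900 / 67199 = 0.832 = 83.2%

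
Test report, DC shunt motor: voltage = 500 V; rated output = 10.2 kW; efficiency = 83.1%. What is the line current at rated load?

P_out = 10.2 kW = 10200 W
P_in = P_out / η = 10200 / 0.831 = 12274 W
I = P_in / V = 12274 / 500 = 24.5 A

24.5 A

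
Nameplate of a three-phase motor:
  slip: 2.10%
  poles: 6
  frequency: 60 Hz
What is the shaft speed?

n_s = 120f/p = 120×60/6 = 1200 rpm
n = n_s(1 − s) = 1200 × (1 − 0.021) = 1175 rpm

1175 rpm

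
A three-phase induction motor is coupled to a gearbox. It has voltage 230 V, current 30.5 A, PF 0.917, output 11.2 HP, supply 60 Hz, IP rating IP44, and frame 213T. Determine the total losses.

P_in = √3·V·I·cosφ = 1.732×230×30.5×0.917 = 11142 W
P_out = 11.2×746 = 8355 W
Losses = P_in − P_out = 11142 − 8355 = 2787 W

2.79 kW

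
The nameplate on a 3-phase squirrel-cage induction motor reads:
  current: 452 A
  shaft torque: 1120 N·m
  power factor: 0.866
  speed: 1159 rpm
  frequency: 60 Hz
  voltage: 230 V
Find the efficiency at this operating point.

87.2 %

ω = 2π × 1159/60 = 121.4 rad/s; P_out = τω = 1120 × 121.4 = 135968 W
P_in = √3·V_L·I_L·cosφ = 1.732 × 230 × 452 × 0.866 = 155931 W
η = P_out / P_in = 135968 / 155931 = 0.872 = 87.2%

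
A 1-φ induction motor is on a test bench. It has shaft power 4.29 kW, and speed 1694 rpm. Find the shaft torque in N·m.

24.2 N·m

ω = 2π × 1694/60 = 177.4 rad/s
τ = P/ω = 4290/177.4 = 24.2 N·m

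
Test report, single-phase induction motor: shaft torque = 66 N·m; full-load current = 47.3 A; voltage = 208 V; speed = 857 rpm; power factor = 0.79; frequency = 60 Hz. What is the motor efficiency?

ω = 2π × 857/60 = 89.74 rad/s; P_out = τω = 66 × 89.74 = 5923 W
P_in = V·I·cosφ = 208 × 47.3 × 0.79 = 7772 W
η = P_out / P_in = 5923 / 7772 = 0.762 = 76.2%

76.2 %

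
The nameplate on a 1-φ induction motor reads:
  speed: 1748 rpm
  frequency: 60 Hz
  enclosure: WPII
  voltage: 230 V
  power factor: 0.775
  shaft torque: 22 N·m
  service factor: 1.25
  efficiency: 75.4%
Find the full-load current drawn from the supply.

ω = 2π×1748/60 = 183.1 rad/s; P_out = τω = 22 × 183.1 = 4028 W
P_in = P_out / η = 4028 / 0.754 = 5342 W
I = P_in / (V·cosφ) = 5342 / (230 × 0.775) = 30 A

30 A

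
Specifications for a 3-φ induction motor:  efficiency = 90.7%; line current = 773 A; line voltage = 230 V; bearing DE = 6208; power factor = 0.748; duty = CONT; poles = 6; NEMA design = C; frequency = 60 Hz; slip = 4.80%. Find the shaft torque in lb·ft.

1290 lb·ft

P_in = √3·V·I·cosφ = 1.732 × 230 × 773 × 0.748 = 230333 W
P_out = η·P_in = 0.907 × 230333 = 208912 W
n_s = 120×60/6 = 1200 rpm; n = 1200×(1−0.048) = 1142 rpm
ω = 2π×1142/60 = 119.6 rad/s
τ = P_out/ω = 208912/119.6 = 1747 N·m
In lb·ft: 1747/1.356 = 1290 lb·ft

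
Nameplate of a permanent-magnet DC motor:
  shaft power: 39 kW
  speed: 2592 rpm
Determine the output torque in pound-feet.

ω = 2π × 2592/60 = 271.4 rad/s
τ = P/ω = 39000/271.4 = 143.7 N·m
In lb·ft: 143.7/1.356 = 106 lb·ft

106 lb·ft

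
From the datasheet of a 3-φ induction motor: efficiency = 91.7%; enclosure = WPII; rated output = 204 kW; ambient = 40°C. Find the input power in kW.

222 kW

P_out = 204000 W
P_in = P_out/η = 204000/0.917 = 222465 W = 222 kW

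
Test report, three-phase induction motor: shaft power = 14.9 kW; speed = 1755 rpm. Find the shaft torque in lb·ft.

ω = 2π × 1755/60 = 183.8 rad/s
τ = P/ω = 14900/183.8 = 81.07 N·m
In lb·ft: 81.07/1.356 = 59.8 lb·ft

59.8 lb·ft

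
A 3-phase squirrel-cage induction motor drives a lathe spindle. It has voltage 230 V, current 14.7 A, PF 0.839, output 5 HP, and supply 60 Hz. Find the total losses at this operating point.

P_in = √3·V·I·cosφ = 1.732×230×14.7×0.839 = 4913 W
P_out = 5×746 = 3730 W
Losses = P_in − P_out = 4913 − 3730 = 1183 W

1.18 kW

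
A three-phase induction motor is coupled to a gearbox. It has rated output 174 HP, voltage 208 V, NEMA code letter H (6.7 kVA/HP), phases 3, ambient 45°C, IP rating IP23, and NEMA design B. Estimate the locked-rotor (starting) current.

3240 A

S_LR = 6.7 × 174 = 1165.8 kVA
I_LR = S_LR/(√3·V_L) = 1165800/(1.732×208) = 3240 A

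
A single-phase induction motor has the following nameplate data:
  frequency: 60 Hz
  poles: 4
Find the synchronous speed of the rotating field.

n_s = 120f/p = 120×60/4 = 1800 rpm

1800 rpm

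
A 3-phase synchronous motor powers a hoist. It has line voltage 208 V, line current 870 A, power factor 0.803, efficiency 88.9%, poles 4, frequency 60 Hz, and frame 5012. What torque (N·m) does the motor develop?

1190 N·m

P_in = √3·V·I·cosφ = 1.732 × 208 × 870 × 0.803 = 251678 W
P_out = η·P_in = 0.889 × 251678 = 223742 W
n = n_s = 120×60/4 = 1800 rpm (synchronous)
ω = 2π×1800/60 = 188.5 rad/s
τ = P_out/ω = 223742/188.5 = 1190 N·m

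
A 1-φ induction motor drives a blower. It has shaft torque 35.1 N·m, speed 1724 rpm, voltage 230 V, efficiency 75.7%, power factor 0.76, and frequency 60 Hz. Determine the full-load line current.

ω = 2π×1724/60 = 180.5 rad/s; P_out = τω = 35.1 × 180.5 = 6336 W
P_in = P_out / η = 6336 / 0.757 = 8370 W
I = P_in / (V·cosφ) = 8370 / (230 × 0.76) = 47.9 A

47.9 A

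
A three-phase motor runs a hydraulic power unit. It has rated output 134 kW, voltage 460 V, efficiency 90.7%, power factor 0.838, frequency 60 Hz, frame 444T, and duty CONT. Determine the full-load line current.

221 A

P_out = 134 kW = 134000 W
P_in = P_out / η = 134000 / 0.907 = 147740 W
I_L = P_in / (√3·V_L·cosφ) = 147740 / (1.732 × 460 × 0.838) = 221 A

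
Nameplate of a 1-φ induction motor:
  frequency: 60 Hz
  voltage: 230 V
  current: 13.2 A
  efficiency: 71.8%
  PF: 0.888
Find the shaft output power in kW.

P_in = V·I·cosφ = 230 × 13.2 × 0.888 = 2696 W
P_out = η·P_in = 0.718 × 2696 = 1936 W

1.94 kW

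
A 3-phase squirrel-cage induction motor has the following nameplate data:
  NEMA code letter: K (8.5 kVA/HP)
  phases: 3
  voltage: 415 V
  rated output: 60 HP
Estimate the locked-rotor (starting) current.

710 A

S_LR = 8.5 × 60 = 510 kVA
I_LR = S_LR/(√3·V_L) = 510000/(1.732×415) = 710 A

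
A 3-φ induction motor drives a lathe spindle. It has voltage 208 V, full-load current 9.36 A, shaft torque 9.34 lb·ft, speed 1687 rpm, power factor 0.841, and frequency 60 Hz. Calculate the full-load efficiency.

τ = 9.34 lb·ft × 1.356 = 12.67 N·m
ω = 2π × 1687/60 = 176.7 rad/s; P_out = τω = 12.67 × 176.7 = 2239 W
P_in = √3·V_L·I_L·cosφ = 1.732 × 208 × 9.36 × 0.841 = 2836 W
η = P_out / P_in = 2239 / 2836 = 0.789 = 78.9%

78.9 %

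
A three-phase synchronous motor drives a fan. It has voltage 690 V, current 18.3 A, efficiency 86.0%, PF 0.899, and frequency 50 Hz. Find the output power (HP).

22.7 HP

P_in = √3·V·I·cosφ = 1.732 × 690 × 18.3 × 0.899 = 19661 W
P_out = η·P_in = 0.86 × 19661 = 16908 W
= 16908/746 = 22.7 HP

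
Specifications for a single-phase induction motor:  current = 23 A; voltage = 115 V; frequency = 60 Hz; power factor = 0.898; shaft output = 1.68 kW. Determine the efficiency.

P_out = 1.68 kW = 1680 W
P_in = V·I·cosφ = 115 × 23 × 0.898 = 2375 W
η = P_out / P_in = 1680 / 2375 = 0.707 = 70.7%

70.7 %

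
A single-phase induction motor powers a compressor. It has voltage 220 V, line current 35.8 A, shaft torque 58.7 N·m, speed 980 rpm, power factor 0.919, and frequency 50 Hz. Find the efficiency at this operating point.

ω = 2π × 980/60 = 102.6 rad/s; P_out = τω = 58.7 × 102.6 = 6023 W
P_in = V·I·cosφ = 220 × 35.8 × 0.919 = 7238 W
η = P_out / P_in = 6023 / 7238 = 0.832 = 83.2%

83.2 %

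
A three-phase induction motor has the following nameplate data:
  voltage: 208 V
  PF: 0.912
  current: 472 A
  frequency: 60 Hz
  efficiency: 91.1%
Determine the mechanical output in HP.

189 HP

P_in = √3·V·I·cosφ = 1.732 × 208 × 472 × 0.912 = 155077 W
P_out = η·P_in = 0.911 × 155077 = 141275 W
= 141275/746 = 189 HP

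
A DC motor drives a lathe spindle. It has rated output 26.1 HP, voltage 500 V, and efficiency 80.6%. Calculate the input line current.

P_out = 26.1 × 746 = 19471 W
P_in = P_out / η = 19471 / 0.806 = 24158 W
I = P_in / V = 24158 / 500 = 48.3 A

48.3 A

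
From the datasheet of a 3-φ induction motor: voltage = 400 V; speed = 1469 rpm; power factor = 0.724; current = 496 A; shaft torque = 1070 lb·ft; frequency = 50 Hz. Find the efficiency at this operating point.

89.7 %

τ = 1070 lb·ft × 1.356 = 1451 N·m
ω = 2π × 1469/60 = 153.8 rad/s; P_out = τω = 1451 × 153.8 = 223164 W
P_in = √3·V_L·I_L·cosφ = 1.732 × 400 × 496 × 0.724 = 248787 W
η = P_out / P_in = 223164 / 248787 = 0.897 = 89.7%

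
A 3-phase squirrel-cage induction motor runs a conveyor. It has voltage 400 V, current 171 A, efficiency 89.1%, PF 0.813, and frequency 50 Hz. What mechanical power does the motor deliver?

P_in = √3·V·I·cosφ = 1.732 × 400 × 171 × 0.813 = 96315 W
P_out = η·P_in = 0.891 × 96315 = 85817 W

85.8 kW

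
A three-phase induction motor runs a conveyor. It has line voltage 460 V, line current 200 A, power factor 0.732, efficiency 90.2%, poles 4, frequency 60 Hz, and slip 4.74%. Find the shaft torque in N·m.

P_in = √3·V·I·cosφ = 1.732 × 460 × 200 × 0.732 = 116640 W
P_out = η·P_in = 0.902 × 116640 = 105209 W
n_s = 120×60/4 = 1800 rpm; n = 1800×(1−0.0474) = 1715 rpm
ω = 2π×1715/60 = 179.6 rad/s
τ = P_out/ω = 105209/179.6 = 586 N·m

586 N·m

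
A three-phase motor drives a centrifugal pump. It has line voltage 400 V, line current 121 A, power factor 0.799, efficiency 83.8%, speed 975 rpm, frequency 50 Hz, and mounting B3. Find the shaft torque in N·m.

550 N·m

P_in = √3·V·I·cosφ = 1.732 × 400 × 121 × 0.799 = 66979 W
P_out = η·P_in = 0.838 × 66979 = 56128 W
n = 975 rpm
ω = 2π×975/60 = 102.1 rad/s
τ = P_out/ω = 56128/102.1 = 550 N·m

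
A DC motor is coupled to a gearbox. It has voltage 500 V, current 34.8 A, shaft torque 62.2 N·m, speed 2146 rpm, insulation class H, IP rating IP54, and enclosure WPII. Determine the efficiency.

80.3 %

ω = 2π × 2146/60 = 224.7 rad/s; P_out = τω = 62.2 × 224.7 = 13976 W
P_in = V·I = 500 × 34.8 = 17400 W
η = P_out / P_in = 13976 / 17400 = 0.803 = 80.3%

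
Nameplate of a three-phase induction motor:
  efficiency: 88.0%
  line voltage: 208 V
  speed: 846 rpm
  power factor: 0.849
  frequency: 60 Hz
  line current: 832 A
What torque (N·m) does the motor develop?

P_in = √3·V·I·cosφ = 1.732 × 208 × 832 × 0.849 = 254473 W
P_out = η·P_in = 0.88 × 254473 = 223936 W
n = 846 rpm
ω = 2π×846/60 = 88.59 rad/s
τ = P_out/ω = 223936/88.59 = 2530 N·m

2530 N·m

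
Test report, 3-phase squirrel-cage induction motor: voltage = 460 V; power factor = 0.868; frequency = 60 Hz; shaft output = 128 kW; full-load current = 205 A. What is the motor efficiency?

P_out = 128 kW = 128000 W
P_in = √3·V_L·I_L·cosφ = 1.732 × 460 × 205 × 0.868 = 141768 W
η = P_out / P_in = 128000 / 141768 = 0.903 = 90.3%

90.3 %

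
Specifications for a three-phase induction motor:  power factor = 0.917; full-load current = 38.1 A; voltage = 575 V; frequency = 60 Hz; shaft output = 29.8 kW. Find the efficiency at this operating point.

P_out = 29.8 kW = 29800 W
P_in = √3·V_L·I_L·cosφ = 1.732 × 575 × 38.1 × 0.917 = 34794 W
η = P_out / P_in = 29800 / 34794 = 0.856 = 85.6%

85.6 %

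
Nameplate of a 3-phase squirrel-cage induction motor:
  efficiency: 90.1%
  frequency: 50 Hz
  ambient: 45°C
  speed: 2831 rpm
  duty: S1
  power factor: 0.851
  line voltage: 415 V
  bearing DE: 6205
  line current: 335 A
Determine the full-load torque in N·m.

623 N·m

P_in = √3·V·I·cosφ = 1.732 × 415 × 335 × 0.851 = 204913 W
P_out = η·P_in = 0.901 × 204913 = 184627 W
n = 2831 rpm
ω = 2π×2831/60 = 296.5 rad/s
τ = P_out/ω = 184627/296.5 = 623 N·m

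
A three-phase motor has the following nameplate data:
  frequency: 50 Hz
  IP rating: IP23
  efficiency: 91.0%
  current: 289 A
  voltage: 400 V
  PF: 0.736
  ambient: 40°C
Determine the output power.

P_in = √3·V·I·cosφ = 1.732 × 400 × 289 × 0.736 = 147361 W
P_out = η·P_in = 0.91 × 147361 = 134099 W

134 kW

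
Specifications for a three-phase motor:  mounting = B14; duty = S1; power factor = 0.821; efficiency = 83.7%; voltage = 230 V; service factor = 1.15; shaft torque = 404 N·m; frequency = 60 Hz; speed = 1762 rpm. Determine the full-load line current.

272 A

ω = 2π×1762/60 = 184.5 rad/s; P_out = τω = 404 × 184.5 = 74538 W
P_in = P_out / η = 74538 / 0.837 = 89054 W
I_L = P_in / (√3·V_L·cosφ) = 89054 / (1.732 × 230 × 0.821) = 272 A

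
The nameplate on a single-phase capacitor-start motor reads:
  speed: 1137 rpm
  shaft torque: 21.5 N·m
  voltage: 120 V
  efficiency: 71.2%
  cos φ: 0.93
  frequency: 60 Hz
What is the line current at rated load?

ω = 2π×1137/60 = 119.1 rad/s; P_out = τω = 21.5 × 119.1 = 2561 W
P_in = P_out / η = 2561 / 0.712 = 3597 W
I = P_in / (V·cosφ) = 3597 / (120 × 0.93) = 32.2 A

32.2 A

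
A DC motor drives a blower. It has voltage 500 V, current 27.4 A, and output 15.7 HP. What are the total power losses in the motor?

1.99 kW

P_in = V·I = 500×27.4 = 13700 W
P_out = 15.7×746 = 11712 W
Losses = P_in − P_out = 13700 − 11712 = 1988 W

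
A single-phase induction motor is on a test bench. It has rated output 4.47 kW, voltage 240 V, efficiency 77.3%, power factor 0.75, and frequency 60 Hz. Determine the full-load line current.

32.1 A

P_out = 4.47 kW = 4470 W
P_in = P_out / η = 4470 / 0.773 = 5783 W
I = P_in / (V·cosφ) = 5783 / (240 × 0.75) = 32.1 A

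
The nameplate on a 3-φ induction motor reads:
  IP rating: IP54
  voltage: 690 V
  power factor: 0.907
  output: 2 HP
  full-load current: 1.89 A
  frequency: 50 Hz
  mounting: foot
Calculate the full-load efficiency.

P_out = 2 × 746 = 1492 W
P_in = √3·V_L·I_L·cosφ = 1.732 × 690 × 1.89 × 0.907 = 2049 W
η = P_out / P_in = 1492 / 2049 = 0.728 = 72.8%

72.8 %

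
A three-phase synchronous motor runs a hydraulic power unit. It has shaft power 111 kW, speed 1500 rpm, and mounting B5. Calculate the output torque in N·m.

ω = 2π × 1500/60 = 157.1 rad/s
τ = P/ω = 111000/157.1 = 707 N·m

707 N·m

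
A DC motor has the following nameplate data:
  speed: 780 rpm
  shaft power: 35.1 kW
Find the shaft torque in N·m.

430 N·m

ω = 2π × 780/60 = 81.68 rad/s
τ = P/ω = 35100/81.68 = 430 N·m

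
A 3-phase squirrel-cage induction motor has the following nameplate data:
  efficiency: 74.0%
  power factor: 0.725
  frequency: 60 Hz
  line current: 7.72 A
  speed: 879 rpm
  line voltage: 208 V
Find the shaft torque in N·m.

P_in = √3·V·I·cosφ = 1.732 × 208 × 7.72 × 0.725 = 2016 W
P_out = η·P_in = 0.74 × 2016 = 1492 W
n = 879 rpm
ω = 2π×879/60 = 92.05 rad/s
τ = P_out/ω = 1492/92.05 = 16.2 N·m

16.2 N·m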